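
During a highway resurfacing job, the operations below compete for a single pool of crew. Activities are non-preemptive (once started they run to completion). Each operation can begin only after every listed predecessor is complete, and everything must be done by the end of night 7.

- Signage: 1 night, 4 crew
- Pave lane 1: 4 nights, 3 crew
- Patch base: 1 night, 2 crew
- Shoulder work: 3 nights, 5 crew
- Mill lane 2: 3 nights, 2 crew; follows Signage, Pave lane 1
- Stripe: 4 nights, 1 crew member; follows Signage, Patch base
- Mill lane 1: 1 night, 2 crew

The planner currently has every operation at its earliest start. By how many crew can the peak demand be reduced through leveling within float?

8

Early-start peak: n1:16  n2:9  n3:9  n4:4  n5:3  n6:2  n7:2 ⇒ 16.
Leveled (Signage@1, Pave lane 1@1, Patch base@2, Shoulder work@5, Mill lane 2@5, Stripe@3, Mill lane 1@2): n1:7  n2:7  n3:4  n4:4  n5:8  n6:8  n7:7 ⇒ 8.
Reduction 16 − 8 = 8.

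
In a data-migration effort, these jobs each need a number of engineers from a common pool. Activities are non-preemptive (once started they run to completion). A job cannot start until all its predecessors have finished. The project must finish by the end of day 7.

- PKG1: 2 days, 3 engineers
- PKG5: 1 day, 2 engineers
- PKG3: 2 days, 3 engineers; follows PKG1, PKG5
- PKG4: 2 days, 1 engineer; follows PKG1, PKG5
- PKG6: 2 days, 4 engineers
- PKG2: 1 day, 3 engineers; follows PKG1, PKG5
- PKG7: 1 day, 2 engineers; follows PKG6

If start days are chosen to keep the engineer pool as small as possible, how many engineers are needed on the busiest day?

5

Early-start (PKG1@1, PKG5@1, PKG3@3, PKG4@3, PKG6@1, PKG2@3, PKG7@3) gives peak 9: d1:9  d2:7  d3:9  d4:4  d5:0  d6:0  d7:0.
Shift PKG6→5, PKG2→7, PKG7→7.
Schedule PKG1@1, PKG5@1, PKG3@3, PKG4@3, PKG6@5, PKG2@7, PKG7@7: d1:5  d2:3  d3:4  d4:4  d5:4  d6:4  d7:5 — peak 5.
Total engineer-days = 29 over 7 days ⇒ peak ≥ ⌈29/7⌉ = 5, so 5 is optimal.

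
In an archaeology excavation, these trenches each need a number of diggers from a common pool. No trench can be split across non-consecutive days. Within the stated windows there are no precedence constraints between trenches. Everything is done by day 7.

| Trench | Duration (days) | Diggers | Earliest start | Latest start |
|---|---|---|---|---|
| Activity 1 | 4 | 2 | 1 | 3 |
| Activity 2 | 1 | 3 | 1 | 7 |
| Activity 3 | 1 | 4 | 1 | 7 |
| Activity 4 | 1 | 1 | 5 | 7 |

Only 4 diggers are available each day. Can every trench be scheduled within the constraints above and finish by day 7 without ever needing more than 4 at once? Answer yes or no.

yes

Schedule Activity 1@1, Activity 2@5, Activity 3@6, Activity 4@5: d1:2  d2:2  d3:2  d4:2  d5:4  d6:4  d7:0 — peak 4 ≤ 4.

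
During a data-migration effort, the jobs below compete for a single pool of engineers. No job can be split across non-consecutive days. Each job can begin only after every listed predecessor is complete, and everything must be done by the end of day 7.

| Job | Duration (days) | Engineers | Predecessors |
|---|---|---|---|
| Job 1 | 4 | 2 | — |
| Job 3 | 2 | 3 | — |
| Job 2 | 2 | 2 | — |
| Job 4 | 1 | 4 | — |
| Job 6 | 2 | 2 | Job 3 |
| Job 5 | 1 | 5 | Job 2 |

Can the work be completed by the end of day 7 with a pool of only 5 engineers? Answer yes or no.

The minimum achievable peak is 6; 5 < 6, so no feasible schedule stays within the cap.

no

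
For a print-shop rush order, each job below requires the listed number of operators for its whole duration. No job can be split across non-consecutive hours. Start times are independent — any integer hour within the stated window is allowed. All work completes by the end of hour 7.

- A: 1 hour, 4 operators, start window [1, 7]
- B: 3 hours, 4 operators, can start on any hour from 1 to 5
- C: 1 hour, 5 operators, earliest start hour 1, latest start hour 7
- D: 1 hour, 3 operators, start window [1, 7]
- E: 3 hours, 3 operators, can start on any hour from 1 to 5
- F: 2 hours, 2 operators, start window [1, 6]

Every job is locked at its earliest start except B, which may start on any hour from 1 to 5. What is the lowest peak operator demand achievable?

B@1: h1:21  h2:9  h3:7  h4:0  h5:0  h6:0  h7:0 → peak 21
B@2: h1:17  h2:9  h3:7  h4:4  h5:0  h6:0  h7:0 → peak 17
B@3: h1:17  h2:5  h3:7  h4:4  h5:4  h6:0  h7:0 → peak 17
B@4: h1:17  h2:5  h3:3  h4:4  h5:4  h6:4  h7:0 → peak 17
B@5: h1:17  h2:5  h3:3  h4:0  h5:4  h6:4  h7:4 → peak 17
Best is B@2, peak 17.

17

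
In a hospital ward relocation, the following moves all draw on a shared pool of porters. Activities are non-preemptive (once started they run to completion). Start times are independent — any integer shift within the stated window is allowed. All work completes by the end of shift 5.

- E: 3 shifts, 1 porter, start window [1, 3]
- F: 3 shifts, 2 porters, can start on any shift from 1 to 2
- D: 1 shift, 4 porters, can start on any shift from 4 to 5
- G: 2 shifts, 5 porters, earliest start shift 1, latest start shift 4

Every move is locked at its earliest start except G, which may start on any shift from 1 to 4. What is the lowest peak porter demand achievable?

G@1: s1:8  s2:8  s3:3  s4:4  s5:0 → peak 8
G@2: s1:3  s2:8  s3:8  s4:4  s5:0 → peak 8
G@3: s1:3  s2:3  s3:8  s4:9  s5:0 → peak 9
G@4: s1:3  s2:3  s3:3  s4:9  s5:5 → peak 9
Best is G@1, peak 8.

8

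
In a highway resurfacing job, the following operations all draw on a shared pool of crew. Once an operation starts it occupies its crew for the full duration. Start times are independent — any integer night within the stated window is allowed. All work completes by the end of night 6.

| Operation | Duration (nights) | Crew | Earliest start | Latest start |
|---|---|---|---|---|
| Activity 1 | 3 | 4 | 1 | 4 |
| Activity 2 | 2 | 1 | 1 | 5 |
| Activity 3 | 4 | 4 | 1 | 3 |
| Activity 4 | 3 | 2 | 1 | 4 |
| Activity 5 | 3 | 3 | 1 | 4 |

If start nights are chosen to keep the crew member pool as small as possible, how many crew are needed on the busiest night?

Early-start (Activity 1@1, Activity 2@1, Activity 3@1, Activity 4@1, Activity 5@1) gives peak 14: n1:14  n2:14  n3:13  n4:4  n5:0  n6:0.
Shift Activity 4→4, Activity 5→4.
Schedule Activity 1@1, Activity 2@1, Activity 3@1, Activity 4@4, Activity 5@4: n1:9  n2:9  n3:8  n4:9  n5:5  n6:5 — peak 9.

9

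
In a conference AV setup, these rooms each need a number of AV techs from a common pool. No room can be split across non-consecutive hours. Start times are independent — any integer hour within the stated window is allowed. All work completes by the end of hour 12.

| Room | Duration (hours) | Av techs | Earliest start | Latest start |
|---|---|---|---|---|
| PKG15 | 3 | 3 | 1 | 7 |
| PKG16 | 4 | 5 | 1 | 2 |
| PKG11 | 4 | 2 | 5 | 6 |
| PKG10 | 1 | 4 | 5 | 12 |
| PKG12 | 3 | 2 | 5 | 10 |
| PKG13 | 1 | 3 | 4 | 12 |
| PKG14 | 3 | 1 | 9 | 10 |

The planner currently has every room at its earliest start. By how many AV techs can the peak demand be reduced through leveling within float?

Early-start peak: h1:8  h2:8  h3:8  h4:8  h5:8  h6:4  h7:4  h8:2  h9:1  h10:1  h11:1  h12:0 ⇒ 8.
Leveled (PKG15@5, PKG16@1, PKG11@5, PKG10@9, PKG12@10, PKG13@8, PKG14@9): h1:5  h2:5  h3:5  h4:5  h5:5  h6:5  h7:5  h8:5  h9:5  h10:3  h11:3  h12:2 ⇒ 5.
Reduction 8 − 5 = 3.

3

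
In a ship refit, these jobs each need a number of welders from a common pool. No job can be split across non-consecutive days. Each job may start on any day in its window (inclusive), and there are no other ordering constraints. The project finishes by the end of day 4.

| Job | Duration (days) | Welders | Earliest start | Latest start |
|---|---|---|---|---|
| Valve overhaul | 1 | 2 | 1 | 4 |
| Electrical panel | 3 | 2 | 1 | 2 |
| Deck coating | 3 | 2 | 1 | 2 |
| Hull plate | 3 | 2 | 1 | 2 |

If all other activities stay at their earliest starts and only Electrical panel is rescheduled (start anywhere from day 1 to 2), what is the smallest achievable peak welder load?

Electrical panel@1: d1:8  d2:6  d3:6  d4:0 → peak 8
Electrical panel@2: d1:6  d2:6  d3:6  d4:2 → peak 6
Best is Electrical panel@2, peak 6.

6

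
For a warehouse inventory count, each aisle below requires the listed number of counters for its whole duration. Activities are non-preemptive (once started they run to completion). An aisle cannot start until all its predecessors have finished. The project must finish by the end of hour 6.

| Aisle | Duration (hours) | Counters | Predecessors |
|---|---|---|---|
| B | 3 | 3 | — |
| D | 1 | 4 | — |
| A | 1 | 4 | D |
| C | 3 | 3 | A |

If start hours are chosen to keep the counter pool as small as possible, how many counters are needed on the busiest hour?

Early-start (B@1, D@1, A@2, C@3) gives peak 7: h1:7  h2:7  h3:6  h4:3  h5:3  h6:0.
Shift B→3.
Schedule B@3, D@1, A@2, C@3: h1:4  h2:4  h3:6  h4:6  h5:6  h6:0 — peak 6.
No arrangement of the 16 feasible schedules does better.

6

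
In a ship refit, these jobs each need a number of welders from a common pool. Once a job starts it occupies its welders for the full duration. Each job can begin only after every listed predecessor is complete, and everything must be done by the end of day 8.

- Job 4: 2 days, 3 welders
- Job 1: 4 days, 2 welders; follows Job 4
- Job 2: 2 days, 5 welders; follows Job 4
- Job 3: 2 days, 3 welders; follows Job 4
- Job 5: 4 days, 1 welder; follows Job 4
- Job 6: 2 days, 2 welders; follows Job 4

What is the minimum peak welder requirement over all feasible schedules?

6

Early-start (Job 4@1, Job 1@3, Job 2@3, Job 3@3, Job 5@3, Job 6@3) gives peak 13: d1:3  d2:3  d3:13  d4:13  d5:3  d6:3  d7:0  d8:0.
Shift Job 2→7, Job 6→5.
Schedule Job 4@1, Job 1@3, Job 2@7, Job 3@3, Job 5@3, Job 6@5: d1:3  d2:3  d3:6  d4:6  d5:5  d6:5  d7:5  d8:5 — peak 6.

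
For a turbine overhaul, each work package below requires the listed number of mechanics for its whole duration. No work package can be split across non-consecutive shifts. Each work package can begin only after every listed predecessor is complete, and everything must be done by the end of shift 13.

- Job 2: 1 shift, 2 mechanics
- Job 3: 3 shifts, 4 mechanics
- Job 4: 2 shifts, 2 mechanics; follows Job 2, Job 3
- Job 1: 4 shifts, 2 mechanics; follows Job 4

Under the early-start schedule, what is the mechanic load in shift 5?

At early start, shift 5 has: Job 4.
Demand: 2 = 2.

2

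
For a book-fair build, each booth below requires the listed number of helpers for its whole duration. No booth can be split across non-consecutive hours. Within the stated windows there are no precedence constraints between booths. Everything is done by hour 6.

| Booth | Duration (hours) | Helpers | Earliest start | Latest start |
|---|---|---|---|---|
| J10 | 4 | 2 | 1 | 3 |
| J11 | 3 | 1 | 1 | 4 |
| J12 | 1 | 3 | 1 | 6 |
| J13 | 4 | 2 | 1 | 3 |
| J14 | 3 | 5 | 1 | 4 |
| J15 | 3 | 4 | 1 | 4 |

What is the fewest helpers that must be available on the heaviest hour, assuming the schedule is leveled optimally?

9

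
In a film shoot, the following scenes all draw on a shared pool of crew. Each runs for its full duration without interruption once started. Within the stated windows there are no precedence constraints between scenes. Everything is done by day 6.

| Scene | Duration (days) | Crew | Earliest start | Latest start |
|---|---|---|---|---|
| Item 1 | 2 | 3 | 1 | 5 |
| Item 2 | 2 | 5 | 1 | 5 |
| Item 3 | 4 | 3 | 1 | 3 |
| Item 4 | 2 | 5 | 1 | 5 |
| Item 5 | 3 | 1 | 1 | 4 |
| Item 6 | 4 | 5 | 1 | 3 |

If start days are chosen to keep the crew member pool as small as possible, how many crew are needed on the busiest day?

11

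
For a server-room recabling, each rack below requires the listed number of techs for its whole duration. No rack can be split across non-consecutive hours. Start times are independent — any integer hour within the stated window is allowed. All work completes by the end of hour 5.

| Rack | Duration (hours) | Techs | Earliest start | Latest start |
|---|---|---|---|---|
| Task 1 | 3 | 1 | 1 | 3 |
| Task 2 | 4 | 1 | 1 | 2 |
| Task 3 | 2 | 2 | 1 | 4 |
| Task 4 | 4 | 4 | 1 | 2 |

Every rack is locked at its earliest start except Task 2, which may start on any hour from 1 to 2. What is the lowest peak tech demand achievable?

Task 2@1: h1:8  h2:8  h3:6  h4:5  h5:0 → peak 8
Task 2@2: h1:7  h2:8  h3:6  h4:5  h5:1 → peak 8
Best is Task 2@1, peak 8.

8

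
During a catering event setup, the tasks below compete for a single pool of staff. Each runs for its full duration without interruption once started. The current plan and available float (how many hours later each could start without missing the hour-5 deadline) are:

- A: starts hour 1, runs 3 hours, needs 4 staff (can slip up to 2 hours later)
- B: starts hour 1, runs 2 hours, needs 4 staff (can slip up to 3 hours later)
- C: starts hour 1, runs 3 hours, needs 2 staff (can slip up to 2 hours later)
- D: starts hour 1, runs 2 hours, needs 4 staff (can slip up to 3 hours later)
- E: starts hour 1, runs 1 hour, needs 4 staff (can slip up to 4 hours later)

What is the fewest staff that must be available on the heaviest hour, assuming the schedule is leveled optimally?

Early-start (A@1, B@1, C@1, D@1, E@1) gives peak 18: h1:18  h2:14  h3:6  h4:0  h5:0.
Shift D→3, E→4.
Schedule A@1, B@1, C@1, D@3, E@4: h1:10  h2:10  h3:10  h4:8  h5:0 — peak 10.

10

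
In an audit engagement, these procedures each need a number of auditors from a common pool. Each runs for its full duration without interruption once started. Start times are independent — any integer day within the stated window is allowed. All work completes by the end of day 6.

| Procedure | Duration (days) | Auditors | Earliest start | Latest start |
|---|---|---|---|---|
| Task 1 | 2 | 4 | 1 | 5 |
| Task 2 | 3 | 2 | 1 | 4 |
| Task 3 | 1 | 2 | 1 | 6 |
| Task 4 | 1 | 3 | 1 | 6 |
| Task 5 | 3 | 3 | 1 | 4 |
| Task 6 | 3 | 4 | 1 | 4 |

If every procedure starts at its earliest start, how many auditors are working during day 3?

At early start, day 3 has: Task 2, Task 5, Task 6.
Demand: 2 + 3 + 4 = 9.

9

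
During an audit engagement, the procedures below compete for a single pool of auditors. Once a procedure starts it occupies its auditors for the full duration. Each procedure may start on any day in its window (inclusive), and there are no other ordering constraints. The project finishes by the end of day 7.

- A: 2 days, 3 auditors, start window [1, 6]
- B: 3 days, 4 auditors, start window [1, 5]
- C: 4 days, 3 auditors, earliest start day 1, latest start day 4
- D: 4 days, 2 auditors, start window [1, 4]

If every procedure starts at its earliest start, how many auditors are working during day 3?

9

At early start, day 3 has: B, C, D.
Demand: 4 + 3 + 2 = 9.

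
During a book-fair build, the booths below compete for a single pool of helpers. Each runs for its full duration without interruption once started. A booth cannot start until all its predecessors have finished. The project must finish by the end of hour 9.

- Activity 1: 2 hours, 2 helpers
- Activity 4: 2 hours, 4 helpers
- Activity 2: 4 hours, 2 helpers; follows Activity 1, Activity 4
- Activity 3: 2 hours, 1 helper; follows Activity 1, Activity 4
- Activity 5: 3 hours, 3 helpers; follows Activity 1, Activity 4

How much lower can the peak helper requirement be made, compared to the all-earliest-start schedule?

1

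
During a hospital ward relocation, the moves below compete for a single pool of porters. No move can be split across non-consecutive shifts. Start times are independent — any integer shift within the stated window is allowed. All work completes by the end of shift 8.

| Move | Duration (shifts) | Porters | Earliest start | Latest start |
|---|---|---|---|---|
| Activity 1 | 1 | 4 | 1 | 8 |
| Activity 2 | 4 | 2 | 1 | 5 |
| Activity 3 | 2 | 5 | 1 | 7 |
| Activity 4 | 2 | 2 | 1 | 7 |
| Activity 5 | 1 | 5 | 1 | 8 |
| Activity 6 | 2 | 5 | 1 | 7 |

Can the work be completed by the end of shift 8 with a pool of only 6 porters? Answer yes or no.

no

The minimum achievable peak is 7; 6 < 7, so no feasible schedule stays within the cap.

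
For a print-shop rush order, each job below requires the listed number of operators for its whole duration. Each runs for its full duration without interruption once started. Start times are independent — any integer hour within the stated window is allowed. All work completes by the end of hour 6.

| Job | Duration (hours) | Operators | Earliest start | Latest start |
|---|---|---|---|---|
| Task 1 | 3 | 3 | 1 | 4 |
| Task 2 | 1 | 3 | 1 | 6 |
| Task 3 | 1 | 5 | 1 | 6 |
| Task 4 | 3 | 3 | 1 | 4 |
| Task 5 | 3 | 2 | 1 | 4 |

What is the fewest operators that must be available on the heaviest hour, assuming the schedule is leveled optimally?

Early-start (Task 1@1, Task 2@1, Task 3@1, Task 4@1, Task 5@1) gives peak 16: h1:16  h2:8  h3:8  h4:0  h5:0  h6:0.
Shift Task 3→5, Task 4→2, Task 5→4.
Schedule Task 1@1, Task 2@1, Task 3@5, Task 4@2, Task 5@4: h1:6  h2:6  h3:6  h4:5  h5:7  h6:2 — peak 7.

7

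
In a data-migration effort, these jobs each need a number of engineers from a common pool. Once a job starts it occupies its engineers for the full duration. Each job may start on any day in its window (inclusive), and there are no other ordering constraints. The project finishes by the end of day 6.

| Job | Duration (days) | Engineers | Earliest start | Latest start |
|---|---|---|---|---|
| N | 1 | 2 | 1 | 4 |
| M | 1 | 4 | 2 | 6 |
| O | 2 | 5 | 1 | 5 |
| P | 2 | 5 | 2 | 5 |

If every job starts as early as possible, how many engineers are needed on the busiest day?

14

Early-start schedule: N@1, M@2, O@1, P@2.
Load per day: day 1: 7, day 2: 14, day 3: 5, day 4: 0, day 5: 0, day 6: 0.
Peak is 14.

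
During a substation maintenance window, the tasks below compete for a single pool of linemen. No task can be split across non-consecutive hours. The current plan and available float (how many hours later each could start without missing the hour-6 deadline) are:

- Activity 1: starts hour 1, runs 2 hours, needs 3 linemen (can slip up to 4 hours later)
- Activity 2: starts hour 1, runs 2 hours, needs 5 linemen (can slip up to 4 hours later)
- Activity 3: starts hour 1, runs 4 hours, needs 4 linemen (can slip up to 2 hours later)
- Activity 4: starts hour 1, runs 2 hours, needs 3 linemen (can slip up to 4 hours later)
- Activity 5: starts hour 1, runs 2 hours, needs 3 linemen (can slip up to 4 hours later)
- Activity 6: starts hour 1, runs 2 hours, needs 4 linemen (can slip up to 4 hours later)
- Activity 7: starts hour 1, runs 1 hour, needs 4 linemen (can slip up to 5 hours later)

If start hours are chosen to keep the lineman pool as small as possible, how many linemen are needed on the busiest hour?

11

Early-start (Activity 1@1, Activity 2@1, Activity 3@1, Activity 4@1, Activity 5@1, Activity 6@1, Activity 7@1) gives peak 26: h1:26  h2:22  h3:4  h4:4  h5:0  h6:0.
Shift Activity 3→3, Activity 5→3, Activity 6→3, Activity 7→5.
Schedule Activity 1@1, Activity 2@1, Activity 3@3, Activity 4@1, Activity 5@3, Activity 6@3, Activity 7@5: h1:11  h2:11  h3:11  h4:11  h5:8  h6:4 — peak 11.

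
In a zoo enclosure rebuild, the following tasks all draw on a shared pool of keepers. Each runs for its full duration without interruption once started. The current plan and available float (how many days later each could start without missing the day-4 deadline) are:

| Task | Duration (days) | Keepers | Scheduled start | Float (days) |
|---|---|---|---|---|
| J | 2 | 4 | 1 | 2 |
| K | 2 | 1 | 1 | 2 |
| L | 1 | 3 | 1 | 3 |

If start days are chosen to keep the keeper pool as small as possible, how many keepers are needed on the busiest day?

Early-start (J@1, K@1, L@1) gives peak 8: d1:8  d2:5  d3:0  d4:0.
Shift K→3, L→3.
Schedule J@1, K@3, L@3: d1:4  d2:4  d3:4  d4:1 — peak 4.
Total keeper-days = 13 over 4 days ⇒ peak ≥ ⌈13/4⌉ = 4, so 4 is optimal.

4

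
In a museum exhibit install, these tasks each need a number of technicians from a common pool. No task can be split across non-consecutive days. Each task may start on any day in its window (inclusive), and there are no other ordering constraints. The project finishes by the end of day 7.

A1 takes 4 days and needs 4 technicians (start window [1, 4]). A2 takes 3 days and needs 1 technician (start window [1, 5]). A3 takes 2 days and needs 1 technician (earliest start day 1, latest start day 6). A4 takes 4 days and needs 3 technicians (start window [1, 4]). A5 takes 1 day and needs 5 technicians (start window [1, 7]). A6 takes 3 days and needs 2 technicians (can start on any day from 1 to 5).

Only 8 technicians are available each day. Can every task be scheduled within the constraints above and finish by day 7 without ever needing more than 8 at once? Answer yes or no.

yes

Schedule A1@1, A2@1, A3@1, A4@3, A5@7, A6@5: d1:6  d2:6  d3:8  d4:7  d5:5  d6:5  d7:7 — peak 8 ≤ 8.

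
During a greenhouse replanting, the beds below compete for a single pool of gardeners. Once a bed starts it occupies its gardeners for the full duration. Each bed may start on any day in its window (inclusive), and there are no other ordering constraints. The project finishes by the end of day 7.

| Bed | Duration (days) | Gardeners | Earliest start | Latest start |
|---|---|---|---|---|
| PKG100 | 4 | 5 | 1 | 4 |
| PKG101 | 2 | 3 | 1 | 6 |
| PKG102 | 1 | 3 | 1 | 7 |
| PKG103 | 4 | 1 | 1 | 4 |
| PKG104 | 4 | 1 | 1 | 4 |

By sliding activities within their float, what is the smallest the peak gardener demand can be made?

Early-start (PKG100@1, PKG101@1, PKG102@1, PKG103@1, PKG104@1) gives peak 13: d1:13  d2:10  d3:7  d4:7  d5:0  d6:0  d7:0.
Shift PKG101→5, PKG102→5.
Schedule PKG100@1, PKG101@5, PKG102@5, PKG103@1, PKG104@1: d1:7  d2:7  d3:7  d4:7  d5:6  d6:3  d7:0 — peak 7.

7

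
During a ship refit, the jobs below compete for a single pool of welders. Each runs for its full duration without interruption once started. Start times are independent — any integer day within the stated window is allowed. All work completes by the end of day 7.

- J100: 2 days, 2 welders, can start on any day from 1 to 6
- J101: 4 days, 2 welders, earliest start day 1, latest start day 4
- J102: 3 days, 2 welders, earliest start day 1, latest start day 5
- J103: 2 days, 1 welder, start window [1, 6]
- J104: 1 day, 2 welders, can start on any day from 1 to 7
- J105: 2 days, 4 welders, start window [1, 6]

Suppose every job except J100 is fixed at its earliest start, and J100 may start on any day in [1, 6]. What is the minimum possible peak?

J100@1: d1:13  d2:11  d3:4  d4:2  d5:0  d6:0  d7:0 → peak 13
J100@2: d1:11  d2:11  d3:6  d4:2  d5:0  d6:0  d7:0 → peak 11
J100@3: d1:11  d2:9  d3:6  d4:4  d5:0  d6:0  d7:0 → peak 11
J100@4: d1:11  d2:9  d3:4  d4:4  d5:2  d6:0  d7:0 → peak 11
J100@5: d1:11  d2:9  d3:4  d4:2  d5:2  d6:2  d7:0 → peak 11
J100@6: d1:11  d2:9  d3:4  d4:2  d5:0  d6:2  d7:2 → peak 11
Best is J100@2, peak 11.

11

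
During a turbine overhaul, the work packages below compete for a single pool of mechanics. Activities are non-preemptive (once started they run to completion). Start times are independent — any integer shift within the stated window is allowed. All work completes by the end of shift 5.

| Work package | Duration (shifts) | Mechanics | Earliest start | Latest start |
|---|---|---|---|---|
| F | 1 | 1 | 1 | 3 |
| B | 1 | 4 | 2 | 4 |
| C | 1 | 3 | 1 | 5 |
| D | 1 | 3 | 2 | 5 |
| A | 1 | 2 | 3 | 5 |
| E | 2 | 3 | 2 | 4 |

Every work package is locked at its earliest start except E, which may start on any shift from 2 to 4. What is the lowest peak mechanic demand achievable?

7

E@2: s1:4  s2:10  s3:5  s4:0  s5:0 → peak 10
E@3: s1:4  s2:7  s3:5  s4:3  s5:0 → peak 7
E@4: s1:4  s2:7  s3:2  s4:3  s5:3 → peak 7
Best is E@3, peak 7.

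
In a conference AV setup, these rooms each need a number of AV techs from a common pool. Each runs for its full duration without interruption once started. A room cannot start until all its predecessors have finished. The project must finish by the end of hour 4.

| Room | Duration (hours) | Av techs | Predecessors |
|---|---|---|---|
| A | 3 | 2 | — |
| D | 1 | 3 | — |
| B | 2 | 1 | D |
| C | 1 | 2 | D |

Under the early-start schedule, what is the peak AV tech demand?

Early-start schedule: A@1, D@1, B@2, C@2.
Load per hour: hour 1: 5, hour 2: 5, hour 3: 3, hour 4: 0.
Peak is 5.

5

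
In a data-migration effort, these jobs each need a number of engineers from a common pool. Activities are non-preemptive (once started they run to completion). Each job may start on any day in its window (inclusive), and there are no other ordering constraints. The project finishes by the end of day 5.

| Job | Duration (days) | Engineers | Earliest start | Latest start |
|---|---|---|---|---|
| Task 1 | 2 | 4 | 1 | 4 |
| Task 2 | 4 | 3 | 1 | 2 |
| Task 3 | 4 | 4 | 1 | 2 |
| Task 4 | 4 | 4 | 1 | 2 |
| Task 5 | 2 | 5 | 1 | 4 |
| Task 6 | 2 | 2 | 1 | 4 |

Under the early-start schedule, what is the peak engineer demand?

Early-start schedule: Task 1@1, Task 2@1, Task 3@1, Task 4@1, Task 5@1, Task 6@1.
Load per day: day 1: 22, day 2: 22, day 3: 11, day 4: 11, day 5: 0.
Peak is 22.

22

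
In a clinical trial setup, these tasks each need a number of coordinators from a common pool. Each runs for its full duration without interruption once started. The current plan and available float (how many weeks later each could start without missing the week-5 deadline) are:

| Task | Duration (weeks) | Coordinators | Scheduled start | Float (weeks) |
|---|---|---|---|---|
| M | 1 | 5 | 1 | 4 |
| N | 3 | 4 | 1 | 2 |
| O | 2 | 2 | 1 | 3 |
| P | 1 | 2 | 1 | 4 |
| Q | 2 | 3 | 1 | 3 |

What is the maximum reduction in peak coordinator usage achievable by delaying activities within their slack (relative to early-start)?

Early-start peak: w1:16  w2:9  w3:4  w4:0  w5:0 ⇒ 16.
Leveled (M@1, N@2, O@1, P@3, Q@4): w1:7  w2:6  w3:6  w4:7  w5:3 ⇒ 7.
Reduction 16 − 7 = 9.

9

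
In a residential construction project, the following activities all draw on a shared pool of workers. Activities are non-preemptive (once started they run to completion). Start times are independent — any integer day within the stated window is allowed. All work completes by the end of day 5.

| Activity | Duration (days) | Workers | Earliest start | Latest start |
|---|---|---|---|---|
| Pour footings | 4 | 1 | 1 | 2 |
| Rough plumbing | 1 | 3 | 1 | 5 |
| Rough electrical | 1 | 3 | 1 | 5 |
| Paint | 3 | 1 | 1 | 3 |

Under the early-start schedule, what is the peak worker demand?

Early-start schedule: Pour footings@1, Rough plumbing@1, Rough electrical@1, Paint@1.
Load per day: day 1: 8, day 2: 2, day 3: 2, day 4: 1, day 5: 0.
Peak is 8.

8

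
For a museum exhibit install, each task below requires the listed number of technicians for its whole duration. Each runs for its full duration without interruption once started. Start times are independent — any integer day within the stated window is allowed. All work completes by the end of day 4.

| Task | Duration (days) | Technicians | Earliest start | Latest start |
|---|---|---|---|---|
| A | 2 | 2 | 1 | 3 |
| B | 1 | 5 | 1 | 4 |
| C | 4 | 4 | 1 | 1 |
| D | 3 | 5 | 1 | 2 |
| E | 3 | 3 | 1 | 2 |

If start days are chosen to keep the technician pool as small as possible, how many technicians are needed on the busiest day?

14

Early-start (A@1, B@1, C@1, D@1, E@1) gives peak 19: d1:19  d2:14  d3:12  d4:4.
Shift D→2.
Schedule A@1, B@1, C@1, D@2, E@1: d1:14  d2:14  d3:12  d4:9 — peak 14.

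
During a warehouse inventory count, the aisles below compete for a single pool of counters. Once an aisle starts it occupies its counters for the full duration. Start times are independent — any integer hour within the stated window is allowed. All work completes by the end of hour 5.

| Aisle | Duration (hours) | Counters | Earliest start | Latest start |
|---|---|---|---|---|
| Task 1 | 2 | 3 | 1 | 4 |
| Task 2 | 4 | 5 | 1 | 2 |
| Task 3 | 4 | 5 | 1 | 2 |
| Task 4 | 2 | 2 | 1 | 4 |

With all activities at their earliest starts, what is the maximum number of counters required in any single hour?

Early-start schedule: Task 1@1, Task 2@1, Task 3@1, Task 4@1.
Load per hour: hour 1: 15, hour 2: 15, hour 3: 10, hour 4: 10, hour 5: 0.
Peak is 15.

15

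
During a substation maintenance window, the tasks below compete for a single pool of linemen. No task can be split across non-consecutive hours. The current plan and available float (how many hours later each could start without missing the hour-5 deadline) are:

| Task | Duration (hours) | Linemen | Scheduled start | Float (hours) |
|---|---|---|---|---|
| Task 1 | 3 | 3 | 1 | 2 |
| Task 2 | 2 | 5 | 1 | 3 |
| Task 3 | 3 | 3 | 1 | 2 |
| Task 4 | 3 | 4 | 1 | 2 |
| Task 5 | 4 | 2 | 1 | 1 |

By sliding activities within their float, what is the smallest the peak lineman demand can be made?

Early-start (Task 1@1, Task 2@1, Task 3@1, Task 4@1, Task 5@1) gives peak 17: h1:17  h2:17  h3:12  h4:2  h5:0.
Shift Task 3→3, Task 4→3.
Schedule Task 1@1, Task 2@1, Task 3@3, Task 4@3, Task 5@1: h1:10  h2:10  h3:12  h4:9  h5:7 — peak 12.

12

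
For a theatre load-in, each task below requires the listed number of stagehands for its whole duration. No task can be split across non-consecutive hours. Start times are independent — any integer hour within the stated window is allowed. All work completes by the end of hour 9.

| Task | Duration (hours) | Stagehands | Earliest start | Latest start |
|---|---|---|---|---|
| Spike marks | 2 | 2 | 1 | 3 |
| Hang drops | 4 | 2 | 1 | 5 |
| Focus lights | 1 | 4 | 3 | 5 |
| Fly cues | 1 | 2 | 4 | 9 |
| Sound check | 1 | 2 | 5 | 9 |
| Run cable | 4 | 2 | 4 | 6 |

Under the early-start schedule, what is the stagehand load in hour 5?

4

At early start, hour 5 has: Sound check, Run cable.
Demand: 2 + 2 = 4.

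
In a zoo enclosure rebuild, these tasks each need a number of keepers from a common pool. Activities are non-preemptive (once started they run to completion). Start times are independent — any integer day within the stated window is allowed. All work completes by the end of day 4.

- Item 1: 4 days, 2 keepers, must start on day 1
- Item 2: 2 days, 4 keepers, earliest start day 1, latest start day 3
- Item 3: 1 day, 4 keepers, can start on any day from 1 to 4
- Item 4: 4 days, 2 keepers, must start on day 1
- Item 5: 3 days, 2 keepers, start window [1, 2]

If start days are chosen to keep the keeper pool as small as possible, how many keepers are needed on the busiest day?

10

Early-start (Item 1@1, Item 2@1, Item 3@1, Item 4@1, Item 5@1) gives peak 14: d1:14  d2:10  d3:6  d4:4.
Shift Item 3→3.
Schedule Item 1@1, Item 2@1, Item 3@3, Item 4@1, Item 5@1: d1:10  d2:10  d3:10  d4:4 — peak 10.
No arrangement of the 24 feasible schedules does better.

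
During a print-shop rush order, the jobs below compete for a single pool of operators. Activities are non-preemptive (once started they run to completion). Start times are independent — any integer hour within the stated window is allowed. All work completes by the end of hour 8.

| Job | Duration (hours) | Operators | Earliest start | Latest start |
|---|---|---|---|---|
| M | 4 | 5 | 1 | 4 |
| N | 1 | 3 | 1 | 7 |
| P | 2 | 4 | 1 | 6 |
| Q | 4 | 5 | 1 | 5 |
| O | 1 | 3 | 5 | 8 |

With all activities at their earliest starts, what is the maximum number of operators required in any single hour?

Early-start schedule: M@1, N@1, P@1, Q@1, O@5.
Load per hour: hour 1: 17, hour 2: 14, hour 3: 10, hour 4: 10, hour 5: 3, hour 6: 0, hour 7: 0, hour 8: 0.
Peak is 17.

17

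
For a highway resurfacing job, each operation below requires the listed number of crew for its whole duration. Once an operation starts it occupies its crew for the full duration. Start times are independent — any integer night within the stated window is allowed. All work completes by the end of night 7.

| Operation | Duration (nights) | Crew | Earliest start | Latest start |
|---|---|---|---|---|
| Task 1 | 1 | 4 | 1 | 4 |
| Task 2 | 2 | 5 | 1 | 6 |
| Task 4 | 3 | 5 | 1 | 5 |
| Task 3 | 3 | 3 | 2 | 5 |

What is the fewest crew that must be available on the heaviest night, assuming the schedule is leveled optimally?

8

Early-start (Task 1@1, Task 2@1, Task 4@1, Task 3@2) gives peak 14: n1:14  n2:13  n3:8  n4:3  n5:0  n6:0  n7:0.
Shift Task 2→2, Task 4→4.
Schedule Task 1@1, Task 2@2, Task 4@4, Task 3@2: n1:4  n2:8  n3:8  n4:8  n5:5  n6:5  n7:0 — peak 8.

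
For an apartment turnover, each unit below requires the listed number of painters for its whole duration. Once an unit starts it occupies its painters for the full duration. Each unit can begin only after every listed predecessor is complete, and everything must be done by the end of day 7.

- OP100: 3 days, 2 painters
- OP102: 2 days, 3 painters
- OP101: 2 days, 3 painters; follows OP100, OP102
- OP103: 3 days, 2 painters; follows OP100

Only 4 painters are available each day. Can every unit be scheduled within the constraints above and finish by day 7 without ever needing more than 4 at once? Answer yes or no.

no

The minimum achievable peak is 5; 4 < 5, so no feasible schedule stays within the cap.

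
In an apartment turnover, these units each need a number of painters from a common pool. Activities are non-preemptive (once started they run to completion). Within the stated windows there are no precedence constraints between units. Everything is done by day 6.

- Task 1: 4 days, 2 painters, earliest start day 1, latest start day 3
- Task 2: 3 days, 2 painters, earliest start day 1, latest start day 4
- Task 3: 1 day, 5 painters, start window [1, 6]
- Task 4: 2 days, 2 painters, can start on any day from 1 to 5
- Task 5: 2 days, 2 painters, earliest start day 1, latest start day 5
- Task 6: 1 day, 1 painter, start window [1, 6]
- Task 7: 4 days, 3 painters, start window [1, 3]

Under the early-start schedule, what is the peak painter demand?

Early-start schedule: Task 1@1, Task 2@1, Task 3@1, Task 4@1, Task 5@1, Task 6@1, Task 7@1.
Load per day: day 1: 17, day 2: 11, day 3: 7, day 4: 5, day 5: 0, day 6: 0.
Peak is 17.

17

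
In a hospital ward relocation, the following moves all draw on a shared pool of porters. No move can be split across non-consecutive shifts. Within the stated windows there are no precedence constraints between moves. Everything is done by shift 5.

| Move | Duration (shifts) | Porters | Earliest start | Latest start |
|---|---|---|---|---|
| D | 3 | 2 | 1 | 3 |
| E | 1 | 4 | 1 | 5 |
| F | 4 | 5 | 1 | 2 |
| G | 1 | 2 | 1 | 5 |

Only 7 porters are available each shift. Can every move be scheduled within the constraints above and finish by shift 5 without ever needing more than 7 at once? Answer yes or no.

yes

Schedule D@1, E@1, F@2, G@4: s1:6  s2:7  s3:7  s4:7  s5:5 — peak 7 ≤ 7.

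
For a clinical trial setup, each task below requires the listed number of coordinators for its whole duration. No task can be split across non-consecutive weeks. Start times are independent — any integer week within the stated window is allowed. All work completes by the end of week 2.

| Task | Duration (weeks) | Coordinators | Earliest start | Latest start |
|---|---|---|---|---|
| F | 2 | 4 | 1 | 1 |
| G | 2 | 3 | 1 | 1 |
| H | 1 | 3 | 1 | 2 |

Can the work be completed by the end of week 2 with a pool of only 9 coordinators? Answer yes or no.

no

The minimum achievable peak is 10; 9 < 10, so no feasible schedule stays within the cap.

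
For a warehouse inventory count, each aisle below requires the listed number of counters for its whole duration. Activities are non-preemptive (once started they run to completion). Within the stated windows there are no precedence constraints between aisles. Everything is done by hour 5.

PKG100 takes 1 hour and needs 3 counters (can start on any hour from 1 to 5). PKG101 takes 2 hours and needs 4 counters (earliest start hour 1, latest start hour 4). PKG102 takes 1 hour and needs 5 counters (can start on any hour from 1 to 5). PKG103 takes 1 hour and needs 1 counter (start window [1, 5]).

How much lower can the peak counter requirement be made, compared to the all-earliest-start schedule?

Early-start peak: h1:13  h2:4  h3:0  h4:0  h5:0 ⇒ 13.
Leveled (PKG100@1, PKG101@2, PKG102@4, PKG103@1): h1:4  h2:4  h3:4  h4:5  h5:0 ⇒ 5.
Reduction 13 − 5 = 8.

8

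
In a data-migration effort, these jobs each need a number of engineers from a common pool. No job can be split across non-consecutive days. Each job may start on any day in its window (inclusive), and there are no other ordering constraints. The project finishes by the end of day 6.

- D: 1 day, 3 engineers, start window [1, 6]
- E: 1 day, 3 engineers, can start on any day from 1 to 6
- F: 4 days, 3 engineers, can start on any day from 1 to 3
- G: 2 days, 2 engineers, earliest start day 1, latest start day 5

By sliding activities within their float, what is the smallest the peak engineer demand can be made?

Early-start (D@1, E@1, F@1, G@1) gives peak 11: d1:11  d2:5  d3:3  d4:3  d5:0  d6:0.
Shift E→2, F→3.
Schedule D@1, E@2, F@3, G@1: d1:5  d2:5  d3:3  d4:3  d5:3  d6:3 — peak 5.

5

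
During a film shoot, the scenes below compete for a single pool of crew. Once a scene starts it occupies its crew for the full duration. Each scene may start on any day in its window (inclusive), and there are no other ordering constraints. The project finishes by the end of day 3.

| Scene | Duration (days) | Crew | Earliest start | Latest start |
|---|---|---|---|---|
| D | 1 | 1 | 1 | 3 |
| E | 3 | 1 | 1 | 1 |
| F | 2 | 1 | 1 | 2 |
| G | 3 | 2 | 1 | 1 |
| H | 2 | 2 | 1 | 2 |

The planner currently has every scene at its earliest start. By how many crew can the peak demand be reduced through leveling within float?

Early-start peak: d1:7  d2:6  d3:3 ⇒ 7.
Leveled (D@1, E@1, F@1, G@1, H@2): d1:5  d2:6  d3:5 ⇒ 6.
Reduction 7 − 6 = 1.

1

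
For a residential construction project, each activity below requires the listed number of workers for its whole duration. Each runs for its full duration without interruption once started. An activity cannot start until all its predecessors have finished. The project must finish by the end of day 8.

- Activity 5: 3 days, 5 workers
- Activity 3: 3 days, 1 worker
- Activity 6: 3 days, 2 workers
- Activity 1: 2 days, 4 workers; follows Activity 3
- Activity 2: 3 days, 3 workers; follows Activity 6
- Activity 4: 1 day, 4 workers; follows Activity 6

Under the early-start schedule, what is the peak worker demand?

11

Early-start schedule: Activity 5@1, Activity 3@1, Activity 6@1, Activity 1@4, Activity 2@4, Activity 4@4.
Load per day: day 1: 8, day 2: 8, day 3: 8, day 4: 11, day 5: 7, day 6: 3, day 7: 0, day 8: 0.
Peak is 11.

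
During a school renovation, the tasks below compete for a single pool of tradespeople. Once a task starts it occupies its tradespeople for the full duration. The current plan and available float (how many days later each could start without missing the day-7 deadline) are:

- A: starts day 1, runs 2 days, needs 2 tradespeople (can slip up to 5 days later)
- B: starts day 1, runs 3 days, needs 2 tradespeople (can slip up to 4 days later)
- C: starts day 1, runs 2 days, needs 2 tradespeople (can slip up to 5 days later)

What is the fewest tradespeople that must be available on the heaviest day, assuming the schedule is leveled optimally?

2

Early-start (A@1, B@1, C@1) gives peak 6: d1:6  d2:6  d3:2  d4:0  d5:0  d6:0  d7:0.
Shift B→3, C→6.
Schedule A@1, B@3, C@6: d1:2  d2:2  d3:2  d4:2  d5:2  d6:2  d7:2 — peak 2.
Total tradesperson-days = 14 over 7 days ⇒ peak ≥ ⌈14/7⌉ = 2, so 2 is optimal.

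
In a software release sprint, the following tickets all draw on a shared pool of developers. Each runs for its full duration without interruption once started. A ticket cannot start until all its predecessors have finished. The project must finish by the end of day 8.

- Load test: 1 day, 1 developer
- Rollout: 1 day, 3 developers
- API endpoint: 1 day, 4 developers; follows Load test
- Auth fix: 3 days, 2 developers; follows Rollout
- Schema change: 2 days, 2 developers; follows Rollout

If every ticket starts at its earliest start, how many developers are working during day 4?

2

At early start, day 4 has: Auth fix.
Demand: 2 = 2.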